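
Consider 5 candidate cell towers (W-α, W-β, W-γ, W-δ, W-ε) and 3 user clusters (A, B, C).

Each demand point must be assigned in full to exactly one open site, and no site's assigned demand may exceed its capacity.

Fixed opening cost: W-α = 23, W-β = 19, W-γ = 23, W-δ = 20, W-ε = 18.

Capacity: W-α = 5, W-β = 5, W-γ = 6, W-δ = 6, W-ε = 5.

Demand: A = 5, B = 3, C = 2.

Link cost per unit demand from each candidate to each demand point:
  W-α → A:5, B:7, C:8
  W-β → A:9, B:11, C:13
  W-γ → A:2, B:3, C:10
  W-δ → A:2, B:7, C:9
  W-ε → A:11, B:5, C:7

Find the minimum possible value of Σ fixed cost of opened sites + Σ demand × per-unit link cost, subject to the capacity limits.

77

Open {W-δ, W-ε}; cheapest assignment that respects the capacities:
  W-δ (cap 6, load 5): A — cost 5×2 = 10
  W-ε (cap 5, load 5): B, C — cost 3×5 + 2×7 = 29
  Shipping 39, fixed 38 → total 77.
  Any other capacity-feasible assignment to {W-δ, W-ε} ships for at least 39.
Compare {W-γ, W-ε}: its best feasible assignment gives total 80.
Compare {W-γ, W-δ}: its best feasible assignment gives total 82.
Every other set of open sites that can feasibly serve all demand totals ≥ 80 even under its best assignment. Minimum: 77.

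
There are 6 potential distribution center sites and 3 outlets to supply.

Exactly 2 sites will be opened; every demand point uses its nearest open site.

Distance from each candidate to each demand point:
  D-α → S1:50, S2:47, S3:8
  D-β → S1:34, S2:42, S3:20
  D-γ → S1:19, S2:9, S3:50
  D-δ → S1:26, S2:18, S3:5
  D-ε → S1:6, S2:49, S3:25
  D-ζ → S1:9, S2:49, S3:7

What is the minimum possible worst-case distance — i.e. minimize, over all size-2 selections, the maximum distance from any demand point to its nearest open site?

9

Open {D-γ, D-ζ}.
  Farthest demand point is S1 at distance 9 (to D-ζ); all others are ≤ 9.
With {D-δ, D-ε} the worst case is 18.
With {D-δ, D-ζ} the worst case is 18.
No size-2 selection achieves below 9.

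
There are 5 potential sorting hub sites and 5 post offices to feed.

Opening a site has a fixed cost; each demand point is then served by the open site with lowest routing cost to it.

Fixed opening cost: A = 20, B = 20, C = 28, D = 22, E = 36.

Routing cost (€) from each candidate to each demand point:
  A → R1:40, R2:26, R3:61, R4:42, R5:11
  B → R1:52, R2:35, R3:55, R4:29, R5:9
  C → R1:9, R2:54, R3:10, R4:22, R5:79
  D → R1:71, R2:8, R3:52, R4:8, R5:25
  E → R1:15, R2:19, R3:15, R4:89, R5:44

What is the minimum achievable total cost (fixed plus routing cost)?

Open {C, D}: assign each demand point to its cheapest open site.
  R1→C 9, R2→D 8, R3→C 10, R4→D 8, R5→D 25
  routing cost 60, fixed 50 → total 110.
Compare {B, C, D}: routing cost 44 + fixed 70 = 114.
Compare {A, C, D}: routing cost 46 + fixed 70 = 116.
Compare {A, C}: routing cost 78 + fixed 48 = 126.
All other subsets cost ≥ 114. Minimum total cost: 110.

110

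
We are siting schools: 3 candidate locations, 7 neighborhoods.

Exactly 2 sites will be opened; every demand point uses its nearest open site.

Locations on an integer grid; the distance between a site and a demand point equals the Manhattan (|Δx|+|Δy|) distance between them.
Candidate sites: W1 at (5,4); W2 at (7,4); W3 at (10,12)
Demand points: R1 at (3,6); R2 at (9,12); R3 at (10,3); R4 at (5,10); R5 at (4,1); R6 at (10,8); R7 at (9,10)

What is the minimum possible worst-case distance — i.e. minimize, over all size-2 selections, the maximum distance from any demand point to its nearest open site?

Open {W1, W3}.
  Farthest demand point is R3 at distance 6 (to W1); all others are ≤ 6.
With {W2, W3} the worst case is 7.
With {W1, W2} the worst case is 10.
No size-2 selection achieves below 6.

6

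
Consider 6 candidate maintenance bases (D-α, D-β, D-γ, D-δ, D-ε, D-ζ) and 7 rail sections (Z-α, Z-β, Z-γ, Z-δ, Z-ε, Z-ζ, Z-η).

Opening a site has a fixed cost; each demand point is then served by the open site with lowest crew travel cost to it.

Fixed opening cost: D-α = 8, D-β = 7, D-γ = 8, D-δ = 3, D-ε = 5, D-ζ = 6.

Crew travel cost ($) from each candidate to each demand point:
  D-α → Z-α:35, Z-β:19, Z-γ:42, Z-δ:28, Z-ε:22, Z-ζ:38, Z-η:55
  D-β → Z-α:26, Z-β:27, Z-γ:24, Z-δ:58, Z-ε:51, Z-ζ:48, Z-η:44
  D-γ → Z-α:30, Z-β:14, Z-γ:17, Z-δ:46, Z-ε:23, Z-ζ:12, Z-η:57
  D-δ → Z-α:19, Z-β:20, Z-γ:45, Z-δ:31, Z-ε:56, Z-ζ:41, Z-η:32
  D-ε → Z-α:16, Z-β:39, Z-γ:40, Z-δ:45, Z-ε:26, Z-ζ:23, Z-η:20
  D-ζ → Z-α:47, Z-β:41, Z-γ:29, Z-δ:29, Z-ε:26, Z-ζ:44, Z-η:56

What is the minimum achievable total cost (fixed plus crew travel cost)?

149

Open {D-γ, D-δ, D-ε}: assign each demand point to its cheapest open site.
  Z-α→D-ε 16, Z-β→D-γ 14, Z-γ→D-γ 17, Z-δ→D-δ 31, Z-ε→D-γ 23, Z-ζ→D-γ 12, Z-η→D-ε 20
  crew travel cost 133, fixed 16 → total 149.
Compare {D-α, D-γ, D-ε}: crew travel cost 129 + fixed 21 = 150.
Compare {D-γ, D-ε, D-ζ}: crew travel cost 131 + fixed 19 = 150.
Compare {D-α, D-γ, D-δ, D-ε}: crew travel cost 129 + fixed 24 = 153.
All other subsets cost ≥ 150. Minimum total cost: 149.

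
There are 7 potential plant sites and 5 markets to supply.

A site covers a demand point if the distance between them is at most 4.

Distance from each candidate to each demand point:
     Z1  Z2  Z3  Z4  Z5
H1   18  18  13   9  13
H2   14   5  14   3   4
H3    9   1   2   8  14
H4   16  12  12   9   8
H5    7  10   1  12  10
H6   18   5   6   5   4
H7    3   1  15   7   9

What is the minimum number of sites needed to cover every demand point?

3

Coverage sets (demand points within 4 of each site):
  H1: {}
  H2: {Z4, Z5}
  H3: {Z2, Z3}
  H4: {}
  H5: {Z3}
  H6: {Z5}
  H7: {Z1, Z2}
No 2 sites suffice: every size-2 union leaves at least one demand point uncovered.
But {H2, H3, H7} covers everything, so the minimum is 3.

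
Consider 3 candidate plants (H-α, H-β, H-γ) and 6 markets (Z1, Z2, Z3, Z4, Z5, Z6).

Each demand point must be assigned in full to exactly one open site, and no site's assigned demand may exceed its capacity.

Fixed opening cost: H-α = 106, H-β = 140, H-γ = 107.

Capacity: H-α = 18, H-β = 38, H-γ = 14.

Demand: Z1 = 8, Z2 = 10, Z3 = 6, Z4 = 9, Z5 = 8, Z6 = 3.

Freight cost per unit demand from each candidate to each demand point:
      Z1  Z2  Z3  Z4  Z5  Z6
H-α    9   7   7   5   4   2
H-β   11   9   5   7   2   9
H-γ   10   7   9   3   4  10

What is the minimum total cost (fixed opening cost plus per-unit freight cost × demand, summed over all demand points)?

519

Open {H-α, H-β}; cheapest assignment that respects the capacities:
  H-α (cap 18, load 13): Z2, Z6 — cost 10×7 + 3×2 = 76
  H-β (cap 38, load 31): Z1, Z3, Z4, Z5 — cost 8×11 + 6×5 + 9×7 + 8×2 = 197
  Shipping 273, fixed 246 → total 519.
  Any other capacity-feasible assignment to {H-α, H-β} ships for at least 273.
Compare {H-β, H-γ}: its best feasible assignment gives total 525.
Compare {H-α, H-β, H-γ}: its best feasible assignment gives total 590.
Every other set of open sites that can feasibly serve all demand totals ≥ 525 even under its best assignment. Minimum: 519.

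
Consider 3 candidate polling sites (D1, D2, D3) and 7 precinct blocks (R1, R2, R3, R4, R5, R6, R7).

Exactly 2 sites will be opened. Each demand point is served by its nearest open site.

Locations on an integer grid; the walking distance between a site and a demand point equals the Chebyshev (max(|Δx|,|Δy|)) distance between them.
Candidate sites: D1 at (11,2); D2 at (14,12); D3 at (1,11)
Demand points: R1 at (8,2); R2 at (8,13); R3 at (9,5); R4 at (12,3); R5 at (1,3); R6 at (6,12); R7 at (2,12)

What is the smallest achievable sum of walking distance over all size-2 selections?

28

Open {D1, D3}.
  R1→D1 3, R2→D3 7, R3→D1 3, R4→D1 1, R5→D3 8, R6→D3 5, R7→D3 1  ⇒ total 28.
Compare {D1, D2}: total 41.
Compare {D2, D3}: total 45.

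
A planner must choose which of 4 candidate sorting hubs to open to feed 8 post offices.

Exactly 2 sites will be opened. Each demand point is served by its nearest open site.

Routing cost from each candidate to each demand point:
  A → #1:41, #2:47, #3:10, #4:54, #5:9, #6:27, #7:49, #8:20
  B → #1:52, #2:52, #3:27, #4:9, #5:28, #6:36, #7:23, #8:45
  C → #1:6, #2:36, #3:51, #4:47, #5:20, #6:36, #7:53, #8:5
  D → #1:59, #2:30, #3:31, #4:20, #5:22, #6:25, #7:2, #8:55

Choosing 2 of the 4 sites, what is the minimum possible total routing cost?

Open {C, D}.
  #1→C 6, #2→D 30, #3→D 31, #4→D 20, #5→C 20, #6→D 25, #7→D 2, #8→C 5  ⇒ total 139.
Compare {A, D}: total 157.
Compare {B, C}: total 162.
No size-2 selection does better; minimum is 139.

139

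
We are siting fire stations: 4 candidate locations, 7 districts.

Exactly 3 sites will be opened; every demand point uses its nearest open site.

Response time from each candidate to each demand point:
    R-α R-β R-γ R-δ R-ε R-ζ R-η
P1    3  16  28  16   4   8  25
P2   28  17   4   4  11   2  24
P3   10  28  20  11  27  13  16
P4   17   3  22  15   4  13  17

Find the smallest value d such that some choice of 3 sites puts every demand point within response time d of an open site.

16

Open {P1, P2, P3}.
  Farthest demand point is R-β at response time 16 (to P1); all others are ≤ 16.
With {P2, P3, P4} the worst case is 16.
With {P1, P2, P4} the worst case is 17.
No size-3 selection achieves below 16.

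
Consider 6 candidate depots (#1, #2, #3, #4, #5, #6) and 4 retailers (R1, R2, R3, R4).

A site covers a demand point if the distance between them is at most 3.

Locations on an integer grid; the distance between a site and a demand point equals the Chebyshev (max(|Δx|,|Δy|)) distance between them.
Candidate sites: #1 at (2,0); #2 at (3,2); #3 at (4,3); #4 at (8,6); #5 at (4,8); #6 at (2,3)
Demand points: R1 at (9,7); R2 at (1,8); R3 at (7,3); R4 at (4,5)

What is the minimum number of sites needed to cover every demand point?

Coverage sets (demand points within 3 of each site):
  #1: {}
  #2: {R4}
  #3: {R3, R4}
  #4: {R1, R3}
  #5: {R2, R4}
  #6: {R4}
No single site covers all 4 demand points.
But {#4, #5} covers everything, so the minimum is 2.

2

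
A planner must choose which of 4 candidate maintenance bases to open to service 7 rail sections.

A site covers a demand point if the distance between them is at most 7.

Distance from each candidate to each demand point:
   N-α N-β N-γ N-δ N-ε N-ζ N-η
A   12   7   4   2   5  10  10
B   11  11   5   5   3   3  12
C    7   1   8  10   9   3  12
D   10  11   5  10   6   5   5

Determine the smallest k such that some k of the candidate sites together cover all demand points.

Coverage sets (demand points within 7 of each site):
  A: {N-β, N-γ, N-δ, N-ε}
  B: {N-γ, N-δ, N-ε, N-ζ}
  C: {N-α, N-β, N-ζ}
  D: {N-γ, N-ε, N-ζ, N-η}
No 2 sites suffice: every size-2 union leaves at least one demand point uncovered.
But {A, C, D} covers everything, so the minimum is 3.

3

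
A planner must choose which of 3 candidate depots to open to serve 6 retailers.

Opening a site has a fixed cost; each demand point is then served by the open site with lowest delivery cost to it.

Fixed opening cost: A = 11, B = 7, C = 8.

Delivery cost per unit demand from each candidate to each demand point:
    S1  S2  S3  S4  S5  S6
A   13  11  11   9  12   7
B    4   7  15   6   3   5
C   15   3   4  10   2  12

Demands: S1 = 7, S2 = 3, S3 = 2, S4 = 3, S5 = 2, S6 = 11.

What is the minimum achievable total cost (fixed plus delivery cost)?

Open {B, C}: assign each demand point to its cheapest open site.
  S1→B 7×4=28, S2→C 3×3=9, S3→C 2×4=8, S4→B 3×6=18, S5→C 2×2=4, S6→B 11×5=55
  delivery cost 122, fixed 15 → total 137.
Compare {A, B, C}: delivery cost 122 + fixed 26 = 148.
Compare {B}: delivery cost 158 + fixed 7 = 165.
Compare {A, B}: delivery cost 150 + fixed 18 = 168.
All other subsets cost ≥ 148. Minimum total cost: 137.

137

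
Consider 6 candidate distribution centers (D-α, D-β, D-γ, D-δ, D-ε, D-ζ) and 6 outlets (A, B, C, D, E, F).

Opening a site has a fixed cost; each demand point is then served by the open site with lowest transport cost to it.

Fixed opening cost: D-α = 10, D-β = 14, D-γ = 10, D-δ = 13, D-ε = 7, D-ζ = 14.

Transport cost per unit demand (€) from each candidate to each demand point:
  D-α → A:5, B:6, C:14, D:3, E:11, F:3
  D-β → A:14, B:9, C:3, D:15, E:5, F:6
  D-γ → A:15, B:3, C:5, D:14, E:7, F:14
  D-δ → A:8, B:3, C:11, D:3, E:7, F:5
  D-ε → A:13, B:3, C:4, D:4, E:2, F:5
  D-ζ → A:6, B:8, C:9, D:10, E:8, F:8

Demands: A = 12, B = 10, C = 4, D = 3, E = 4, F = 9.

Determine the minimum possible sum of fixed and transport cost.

167

Open {D-α, D-ε}: assign each demand point to its cheapest open site.
  A→D-α 12×5=60, B→D-ε 10×3=30, C→D-ε 4×4=16, D→D-α 3×3=9, E→D-ε 4×2=8, F→D-α 9×3=27
  transport cost 150, fixed 17 → total 167.
Compare {D-α, D-β, D-ε}: transport cost 146 + fixed 31 = 177.
Compare {D-α, D-γ, D-ε}: transport cost 150 + fixed 27 = 177.
Compare {D-α, D-δ, D-ε}: transport cost 150 + fixed 30 = 180.
All other subsets cost ≥ 177. Minimum total cost: 167.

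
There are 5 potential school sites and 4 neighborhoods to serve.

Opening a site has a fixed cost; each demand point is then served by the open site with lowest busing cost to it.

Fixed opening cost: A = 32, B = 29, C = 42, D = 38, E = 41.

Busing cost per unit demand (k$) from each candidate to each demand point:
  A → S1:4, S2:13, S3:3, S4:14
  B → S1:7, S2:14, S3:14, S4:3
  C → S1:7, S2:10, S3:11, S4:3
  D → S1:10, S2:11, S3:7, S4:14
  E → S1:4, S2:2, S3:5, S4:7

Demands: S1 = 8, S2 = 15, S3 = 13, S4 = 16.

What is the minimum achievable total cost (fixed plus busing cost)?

Open {B, E}: assign each demand point to its cheapest open site.
  S1→E 8×4=32, S2→E 15×2=30, S3→E 13×5=65, S4→B 16×3=48
  busing cost 175, fixed 70 → total 245.
Compare {A, B, E}: busing cost 149 + fixed 102 = 251.
Compare {C, E}: busing cost 175 + fixed 83 = 258.
Compare {A, C, E}: busing cost 149 + fixed 115 = 264.
All other subsets cost ≥ 251. Minimum total cost: 245.

245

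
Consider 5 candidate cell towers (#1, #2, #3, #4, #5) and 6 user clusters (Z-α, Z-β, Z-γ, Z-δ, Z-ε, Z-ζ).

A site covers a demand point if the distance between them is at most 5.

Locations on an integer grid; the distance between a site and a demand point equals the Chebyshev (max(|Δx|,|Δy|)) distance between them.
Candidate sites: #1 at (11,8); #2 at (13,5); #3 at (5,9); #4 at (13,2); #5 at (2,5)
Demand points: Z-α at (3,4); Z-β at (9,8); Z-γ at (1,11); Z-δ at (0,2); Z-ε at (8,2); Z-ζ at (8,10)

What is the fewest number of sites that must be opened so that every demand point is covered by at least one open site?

Coverage sets (demand points within 5 of each site):
  #1: {Z-β, Z-ζ}
  #2: {Z-β, Z-ε, Z-ζ}
  #3: {Z-α, Z-β, Z-γ, Z-ζ}
  #4: {Z-ε}
  #5: {Z-α, Z-δ}
No 2 sites suffice: every size-2 union leaves at least one demand point uncovered.
But {#2, #3, #5} covers everything, so the minimum is 3.

3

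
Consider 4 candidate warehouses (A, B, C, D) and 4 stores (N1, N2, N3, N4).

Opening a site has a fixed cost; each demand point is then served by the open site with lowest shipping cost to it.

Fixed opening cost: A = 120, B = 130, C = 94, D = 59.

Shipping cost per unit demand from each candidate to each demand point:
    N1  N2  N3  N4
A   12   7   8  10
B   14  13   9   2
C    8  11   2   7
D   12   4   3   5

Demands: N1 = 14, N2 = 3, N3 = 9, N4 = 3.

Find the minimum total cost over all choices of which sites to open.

278

Open {C}: assign each demand point to its cheapest open site.
  N1→C 14×8=112, N2→C 3×11=33, N3→C 9×2=18, N4→C 3×7=21
  shipping cost 184, fixed 94 → total 278.
Compare {D}: shipping cost 222 + fixed 59 = 281.
Compare {C, D}: shipping cost 157 + fixed 153 = 310.
Compare {A, C}: shipping cost 172 + fixed 214 = 386.
All other subsets cost ≥ 281. Minimum total cost: 278.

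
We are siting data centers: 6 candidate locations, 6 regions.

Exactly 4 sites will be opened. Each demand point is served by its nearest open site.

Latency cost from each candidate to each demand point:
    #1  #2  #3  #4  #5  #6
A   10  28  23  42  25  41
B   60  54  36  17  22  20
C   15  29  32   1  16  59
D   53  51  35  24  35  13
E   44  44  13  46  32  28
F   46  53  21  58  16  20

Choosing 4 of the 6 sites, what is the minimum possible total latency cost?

81

Open {A, C, D, E}.
  #1→A 10, #2→A 28, #3→E 13, #4→C 1, #5→C 16, #6→D 13  ⇒ total 81.
Compare {B, C, D, E}: total 87.
Compare {C, D, E, F}: total 87.
No size-4 selection does better; minimum is 81.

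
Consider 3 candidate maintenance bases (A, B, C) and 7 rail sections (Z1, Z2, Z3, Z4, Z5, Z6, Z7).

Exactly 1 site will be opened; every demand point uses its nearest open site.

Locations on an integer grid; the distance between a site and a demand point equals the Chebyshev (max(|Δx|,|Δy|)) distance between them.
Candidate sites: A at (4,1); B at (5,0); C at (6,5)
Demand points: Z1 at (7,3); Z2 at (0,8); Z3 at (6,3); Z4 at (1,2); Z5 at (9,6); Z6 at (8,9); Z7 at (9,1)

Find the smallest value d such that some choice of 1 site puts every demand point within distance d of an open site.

6

Open {C}.
  Farthest demand point is Z2 at distance 6 (to C); all others are ≤ 6.
With {A} the worst case is 8.
With {B} the worst case is 9.
No size-1 selection achieves below 6.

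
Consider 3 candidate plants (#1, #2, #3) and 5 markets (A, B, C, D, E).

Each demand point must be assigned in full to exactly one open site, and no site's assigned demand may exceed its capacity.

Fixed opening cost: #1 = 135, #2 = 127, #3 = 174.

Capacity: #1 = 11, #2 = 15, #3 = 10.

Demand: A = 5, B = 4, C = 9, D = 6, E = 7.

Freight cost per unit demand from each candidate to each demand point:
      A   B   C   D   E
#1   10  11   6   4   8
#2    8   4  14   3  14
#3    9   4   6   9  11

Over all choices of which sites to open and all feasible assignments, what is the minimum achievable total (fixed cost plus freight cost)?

620

Open {#1, #2, #3}; cheapest assignment that respects the capacities:
  #1 (cap 11, load 7): E — cost 7×8 = 56
  #2 (cap 15, load 15): A, B, D — cost 5×8 + 4×4 + 6×3 = 74
  #3 (cap 10, load 9): C — cost 9×6 = 54
  Shipping 184, fixed 436 → total 620.
  Any other capacity-feasible assignment to {#1, #2, #3} ships for at least 184.
Total demand is 31 and no other set of sites has combined capacity ≥ 31, so {#1, #2, #3} is the only feasible choice of open sites. Minimum: 620.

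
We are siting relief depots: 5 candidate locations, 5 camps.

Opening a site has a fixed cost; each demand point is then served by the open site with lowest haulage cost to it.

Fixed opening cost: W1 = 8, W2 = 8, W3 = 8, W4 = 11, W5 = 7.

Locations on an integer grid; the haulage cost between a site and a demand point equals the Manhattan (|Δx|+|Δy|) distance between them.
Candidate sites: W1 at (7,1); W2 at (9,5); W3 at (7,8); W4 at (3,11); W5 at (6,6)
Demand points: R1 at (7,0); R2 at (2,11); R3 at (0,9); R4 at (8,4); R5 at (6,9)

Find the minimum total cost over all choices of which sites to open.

35

Open {W1, W4}: assign each demand point to its cheapest open site.
  R1→W1 1, R2→W4 1, R3→W4 5, R4→W1 4, R5→W4 5
  haulage cost 16, fixed 19 → total 35.
Compare {W4, W5}: haulage cost 20 + fixed 18 = 38.
Compare {W3}: haulage cost 31 + fixed 8 = 39.
Compare {W5}: haulage cost 32 + fixed 7 = 39.
All other subsets cost ≥ 38. Minimum total cost: 35.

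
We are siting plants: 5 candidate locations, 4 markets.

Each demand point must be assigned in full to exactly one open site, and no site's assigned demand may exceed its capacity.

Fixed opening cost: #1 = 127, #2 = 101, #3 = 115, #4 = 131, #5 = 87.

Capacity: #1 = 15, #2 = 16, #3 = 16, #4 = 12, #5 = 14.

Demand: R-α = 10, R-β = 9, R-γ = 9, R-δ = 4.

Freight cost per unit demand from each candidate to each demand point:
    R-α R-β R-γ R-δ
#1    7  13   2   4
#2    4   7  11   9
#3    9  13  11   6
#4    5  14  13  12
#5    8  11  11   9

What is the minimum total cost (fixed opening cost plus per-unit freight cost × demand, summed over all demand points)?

Open {#1, #2, #5}; cheapest assignment that respects the capacities:
  #1 (cap 15, load 13): R-γ, R-δ — cost 9×2 + 4×4 = 34
  #2 (cap 16, load 10): R-α — cost 10×4 = 40
  #5 (cap 14, load 9): R-β — cost 9×11 = 99
  Shipping 173, fixed 315 → total 488.
  Any other capacity-feasible assignment to {#1, #2, #5} ships for at least 173.
Compare {#1, #2, #4}: its best feasible assignment gives total 506.
Compare {#1, #4, #5}: its best feasible assignment gives total 528.
Every other set of open sites that can feasibly serve all demand totals ≥ 506 even under its best assignment. Minimum: 488.

488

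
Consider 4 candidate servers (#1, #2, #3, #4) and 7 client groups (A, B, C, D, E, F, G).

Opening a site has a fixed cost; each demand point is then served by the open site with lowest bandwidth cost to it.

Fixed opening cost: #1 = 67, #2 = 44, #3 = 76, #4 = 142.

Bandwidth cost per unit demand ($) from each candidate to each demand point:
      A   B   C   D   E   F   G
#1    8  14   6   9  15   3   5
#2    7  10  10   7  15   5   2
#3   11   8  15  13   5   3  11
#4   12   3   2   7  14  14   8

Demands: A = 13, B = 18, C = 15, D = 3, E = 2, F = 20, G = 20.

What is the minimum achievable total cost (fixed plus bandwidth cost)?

Open {#2, #4}: assign each demand point to its cheapest open site.
  A→#2 13×7=91, B→#4 18×3=54, C→#4 15×2=30, D→#2 3×7=21, E→#4 2×14=28, F→#2 20×5=100, G→#2 20×2=40
  bandwidth cost 364, fixed 186 → total 550.
Compare {#2, #3, #4}: bandwidth cost 306 + fixed 262 = 568.
Compare {#1, #2, #4}: bandwidth cost 324 + fixed 253 = 577.
Compare {#1, #4}: bandwidth cost 397 + fixed 209 = 606.
All other subsets cost ≥ 568. Minimum total cost: 550.

550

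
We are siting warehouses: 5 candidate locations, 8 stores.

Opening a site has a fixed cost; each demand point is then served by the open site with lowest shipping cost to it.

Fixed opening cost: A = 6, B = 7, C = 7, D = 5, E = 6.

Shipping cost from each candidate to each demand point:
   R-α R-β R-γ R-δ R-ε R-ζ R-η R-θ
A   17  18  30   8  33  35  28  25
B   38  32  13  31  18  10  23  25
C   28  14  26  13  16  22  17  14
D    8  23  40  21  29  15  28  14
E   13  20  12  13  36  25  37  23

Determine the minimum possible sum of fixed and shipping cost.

Open {B, C, D}: assign each demand point to its cheapest open site.
  R-α→D 8, R-β→C 14, R-γ→B 13, R-δ→C 13, R-ε→C 16, R-ζ→B 10, R-η→C 17, R-θ→C 14
  shipping cost 105, fixed 19 → total 124.
Compare {A, B, C, D}: shipping cost 100 + fixed 25 = 125.
Compare {C, D, E}: shipping cost 109 + fixed 18 = 127.
Compare {A, C, D, E}: shipping cost 104 + fixed 24 = 128.
All other subsets cost ≥ 125. Minimum total cost: 124.

124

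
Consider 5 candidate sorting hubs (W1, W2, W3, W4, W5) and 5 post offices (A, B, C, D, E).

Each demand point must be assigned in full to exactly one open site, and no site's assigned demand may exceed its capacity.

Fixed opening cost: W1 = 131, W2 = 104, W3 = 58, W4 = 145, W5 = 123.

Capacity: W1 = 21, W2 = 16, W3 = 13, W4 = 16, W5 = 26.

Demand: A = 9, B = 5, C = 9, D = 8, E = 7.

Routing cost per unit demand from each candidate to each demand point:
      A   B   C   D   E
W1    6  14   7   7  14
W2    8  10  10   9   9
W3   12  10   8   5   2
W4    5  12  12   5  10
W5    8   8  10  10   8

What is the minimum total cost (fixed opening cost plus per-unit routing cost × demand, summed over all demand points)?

Open {W3, W5}; cheapest assignment that respects the capacities:
  W3 (cap 13, load 12): B, E — cost 5×10 + 7×2 = 64
  W5 (cap 26, load 26): A, C, D — cost 9×8 + 9×10 + 8×10 = 242
  Shipping 306, fixed 181 → total 487.
  Any other capacity-feasible assignment to {W3, W5} ships for at least 306.
Compare {W1, W5}: its best feasible assignment gives total 541.
Compare {W1, W2, W3}: its best feasible assignment gives total 546.
Every other set of open sites that can feasibly serve all demand totals ≥ 541 even under its best assignment. Minimum: 487.

487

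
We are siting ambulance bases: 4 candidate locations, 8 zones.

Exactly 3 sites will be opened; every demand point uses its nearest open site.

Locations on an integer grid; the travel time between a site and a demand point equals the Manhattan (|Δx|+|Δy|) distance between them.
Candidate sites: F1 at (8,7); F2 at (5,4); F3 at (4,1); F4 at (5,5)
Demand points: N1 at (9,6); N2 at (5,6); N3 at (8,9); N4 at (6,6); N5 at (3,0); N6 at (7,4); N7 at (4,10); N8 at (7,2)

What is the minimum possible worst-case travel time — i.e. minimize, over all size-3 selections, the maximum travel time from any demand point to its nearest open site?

6

Open {F1, F2, F4}.
  Farthest demand point is N5 at travel time 6 (to F2); all others are ≤ 6.
With {F1, F3, F4} the worst case is 6.
With {F1, F2, F3} the worst case is 7.
No size-3 selection achieves below 6.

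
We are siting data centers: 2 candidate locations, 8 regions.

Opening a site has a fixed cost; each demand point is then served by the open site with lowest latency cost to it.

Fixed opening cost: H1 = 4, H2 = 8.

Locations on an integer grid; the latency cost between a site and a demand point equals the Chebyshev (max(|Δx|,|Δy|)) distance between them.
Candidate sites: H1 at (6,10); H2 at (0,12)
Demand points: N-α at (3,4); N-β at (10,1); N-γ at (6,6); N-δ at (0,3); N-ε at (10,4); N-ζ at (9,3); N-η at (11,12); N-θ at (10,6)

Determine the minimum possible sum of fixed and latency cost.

Open {H1}: assign each demand point to its cheapest open site.
  N-α→H1 6, N-β→H1 9, N-γ→H1 4, N-δ→H1 7, N-ε→H1 6, N-ζ→H1 7, N-η→H1 5, N-θ→H1 4
  latency cost 48, fixed 4 → total 52.
Compare {H1, H2}: latency cost 48 + fixed 12 = 60.
Compare {H2}: latency cost 74 + fixed 8 = 82.

52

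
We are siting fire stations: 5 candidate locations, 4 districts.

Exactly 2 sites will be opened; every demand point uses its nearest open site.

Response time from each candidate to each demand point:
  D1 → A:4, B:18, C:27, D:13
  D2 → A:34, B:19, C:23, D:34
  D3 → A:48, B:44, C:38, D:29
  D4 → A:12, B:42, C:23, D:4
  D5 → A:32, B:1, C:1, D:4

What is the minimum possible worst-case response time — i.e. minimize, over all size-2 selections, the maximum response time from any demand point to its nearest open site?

4

Open {D1, D5}.
  Farthest demand point is A at response time 4 (to D1); all others are ≤ 4.
With {D4, D5} the worst case is 12.
With {D1, D2} the worst case is 23.
No size-2 selection achieves below 4.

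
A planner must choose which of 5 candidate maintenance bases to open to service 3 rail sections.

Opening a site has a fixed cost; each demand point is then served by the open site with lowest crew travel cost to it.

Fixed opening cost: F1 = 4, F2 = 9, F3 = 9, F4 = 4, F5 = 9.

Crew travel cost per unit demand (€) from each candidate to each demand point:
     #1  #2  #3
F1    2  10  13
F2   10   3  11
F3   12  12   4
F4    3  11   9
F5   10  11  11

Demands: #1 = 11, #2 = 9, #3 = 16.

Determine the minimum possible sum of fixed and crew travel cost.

Open {F1, F2, F3}: assign each demand point to its cheapest open site.
  #1→F1 11×2=22, #2→F2 9×3=27, #3→F3 16×4=64
  crew travel cost 113, fixed 22 → total 135.
Compare {F1, F2, F3, F4}: crew travel cost 113 + fixed 26 = 139.
Compare {F1, F2, F3, F5}: crew travel cost 113 + fixed 31 = 144.
Compare {F2, F3, F4}: crew travel cost 124 + fixed 22 = 146.
All other subsets cost ≥ 139. Minimum total cost: 135.

135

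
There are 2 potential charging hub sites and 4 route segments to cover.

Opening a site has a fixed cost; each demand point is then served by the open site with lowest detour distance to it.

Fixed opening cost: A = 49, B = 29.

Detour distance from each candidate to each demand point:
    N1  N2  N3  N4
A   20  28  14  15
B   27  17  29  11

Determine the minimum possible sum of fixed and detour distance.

113

Open {B}: assign each demand point to its cheapest open site.
  N1→B 27, N2→B 17, N3→B 29, N4→B 11
  detour distance 84, fixed 29 → total 113.
Compare {A}: detour distance 77 + fixed 49 = 126.
Compare {A, B}: detour distance 62 + fixed 78 = 140.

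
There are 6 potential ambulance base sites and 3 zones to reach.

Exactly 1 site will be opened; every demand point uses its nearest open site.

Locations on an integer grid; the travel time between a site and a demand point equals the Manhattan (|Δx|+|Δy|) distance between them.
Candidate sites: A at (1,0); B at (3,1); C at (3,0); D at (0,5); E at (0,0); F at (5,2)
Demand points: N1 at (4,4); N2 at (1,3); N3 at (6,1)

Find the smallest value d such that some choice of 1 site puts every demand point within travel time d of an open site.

4

Open {B}.
  Farthest demand point is N1 at travel time 4 (to B); all others are ≤ 4.
With {C} the worst case is 5.
With {F} the worst case is 5.
No size-1 selection achieves below 4.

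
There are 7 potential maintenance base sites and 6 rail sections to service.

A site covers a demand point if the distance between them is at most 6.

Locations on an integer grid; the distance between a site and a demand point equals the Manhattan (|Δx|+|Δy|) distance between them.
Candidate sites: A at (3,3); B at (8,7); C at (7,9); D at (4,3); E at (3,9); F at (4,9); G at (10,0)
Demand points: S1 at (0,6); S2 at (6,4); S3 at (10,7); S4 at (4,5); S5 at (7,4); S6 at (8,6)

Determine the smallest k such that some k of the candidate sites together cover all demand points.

2

Coverage sets (demand points within 6 of each site):
  A: {S1, S2, S4, S5}
  B: {S2, S3, S4, S5, S6}
  C: {S2, S3, S5, S6}
  D: {S2, S4, S5}
  E: {S1, S4}
  F: {S4}
  G: {}
No single site covers all 6 demand points.
But {A, B} covers everything, so the minimum is 2.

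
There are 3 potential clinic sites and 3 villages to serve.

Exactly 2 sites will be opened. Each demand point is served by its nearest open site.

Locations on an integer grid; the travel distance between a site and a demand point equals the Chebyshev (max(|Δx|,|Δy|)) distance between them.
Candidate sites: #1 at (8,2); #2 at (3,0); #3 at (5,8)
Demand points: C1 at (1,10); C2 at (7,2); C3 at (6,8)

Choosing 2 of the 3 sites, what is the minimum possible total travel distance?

6

Open {#1, #3}.
  C1→#3 4, C2→#1 1, C3→#3 1  ⇒ total 6.
Compare {#2, #3}: total 9.
Compare {#1, #2}: total 15.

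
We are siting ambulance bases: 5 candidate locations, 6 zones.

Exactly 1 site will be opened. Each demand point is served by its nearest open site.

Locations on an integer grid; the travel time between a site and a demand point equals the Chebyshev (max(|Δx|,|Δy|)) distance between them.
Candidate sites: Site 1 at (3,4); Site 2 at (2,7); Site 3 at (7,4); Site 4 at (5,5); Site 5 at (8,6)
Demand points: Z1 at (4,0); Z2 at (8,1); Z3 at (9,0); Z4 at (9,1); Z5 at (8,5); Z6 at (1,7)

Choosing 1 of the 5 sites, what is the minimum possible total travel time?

21

Open {Site 3}.
  Z1→Site 3 4, Z2→Site 3 3, Z3→Site 3 4, Z4→Site 3 3, Z5→Site 3 1, Z6→Site 3 6  ⇒ total 21.
Compare {Site 4}: total 25.
Compare {Site 1}: total 29.
No size-1 selection does better; minimum is 21.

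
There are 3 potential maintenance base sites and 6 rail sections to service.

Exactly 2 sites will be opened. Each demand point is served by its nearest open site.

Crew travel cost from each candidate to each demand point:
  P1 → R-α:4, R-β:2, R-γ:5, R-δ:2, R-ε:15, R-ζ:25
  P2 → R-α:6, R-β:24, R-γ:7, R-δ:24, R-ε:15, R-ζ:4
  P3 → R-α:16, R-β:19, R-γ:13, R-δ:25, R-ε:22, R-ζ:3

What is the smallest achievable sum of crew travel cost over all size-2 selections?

Open {P1, P3}.
  R-α→P1 4, R-β→P1 2, R-γ→P1 5, R-δ→P1 2, R-ε→P1 15, R-ζ→P3 3  ⇒ total 31.
Compare {P1, P2}: total 32.
Compare {P2, P3}: total 74.

31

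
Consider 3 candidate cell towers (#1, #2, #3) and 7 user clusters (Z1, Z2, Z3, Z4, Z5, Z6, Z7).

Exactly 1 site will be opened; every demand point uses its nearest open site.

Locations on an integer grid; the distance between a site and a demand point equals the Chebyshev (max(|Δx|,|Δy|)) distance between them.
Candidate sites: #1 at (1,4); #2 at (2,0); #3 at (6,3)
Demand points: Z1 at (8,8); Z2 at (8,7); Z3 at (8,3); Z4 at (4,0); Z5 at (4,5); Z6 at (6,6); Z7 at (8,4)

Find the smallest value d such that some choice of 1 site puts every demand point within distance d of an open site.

Open {#3}.
  Farthest demand point is Z1 at distance 5 (to #3); all others are ≤ 5.
With {#1} the worst case is 7.
With {#2} the worst case is 8.
No size-1 selection achieves below 5.

5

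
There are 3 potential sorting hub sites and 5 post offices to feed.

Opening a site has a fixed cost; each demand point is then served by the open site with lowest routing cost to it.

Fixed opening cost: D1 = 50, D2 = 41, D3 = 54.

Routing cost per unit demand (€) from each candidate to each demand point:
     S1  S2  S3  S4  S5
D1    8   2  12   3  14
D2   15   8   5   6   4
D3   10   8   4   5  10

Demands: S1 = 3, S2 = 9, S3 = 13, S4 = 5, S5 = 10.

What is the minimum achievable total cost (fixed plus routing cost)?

253

Open {D1, D2}: assign each demand point to its cheapest open site.
  S1→D1 3×8=24, S2→D1 9×2=18, S3→D2 13×5=65, S4→D1 5×3=15, S5→D2 10×4=40
  routing cost 162, fixed 91 → total 253.
Compare {D2}: routing cost 252 + fixed 41 = 293.
Compare {D1, D2, D3}: routing cost 149 + fixed 145 = 294.
Compare {D1, D3}: routing cost 209 + fixed 104 = 313.
All other subsets cost ≥ 293. Minimum total cost: 253.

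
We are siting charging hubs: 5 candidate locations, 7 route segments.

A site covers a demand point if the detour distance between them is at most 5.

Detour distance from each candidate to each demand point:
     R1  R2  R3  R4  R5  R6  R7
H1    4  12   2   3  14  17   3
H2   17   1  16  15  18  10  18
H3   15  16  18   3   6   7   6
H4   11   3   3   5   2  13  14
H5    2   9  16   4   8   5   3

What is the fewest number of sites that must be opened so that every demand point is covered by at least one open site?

2

Coverage sets (demand points within 5 of each site):
  H1: {R1, R3, R4, R7}
  H2: {R2}
  H3: {R4}
  H4: {R2, R3, R4, R5}
  H5: {R1, R4, R6, R7}
No single site covers all 7 demand points.
But {H4, H5} covers everything, so the minimum is 2.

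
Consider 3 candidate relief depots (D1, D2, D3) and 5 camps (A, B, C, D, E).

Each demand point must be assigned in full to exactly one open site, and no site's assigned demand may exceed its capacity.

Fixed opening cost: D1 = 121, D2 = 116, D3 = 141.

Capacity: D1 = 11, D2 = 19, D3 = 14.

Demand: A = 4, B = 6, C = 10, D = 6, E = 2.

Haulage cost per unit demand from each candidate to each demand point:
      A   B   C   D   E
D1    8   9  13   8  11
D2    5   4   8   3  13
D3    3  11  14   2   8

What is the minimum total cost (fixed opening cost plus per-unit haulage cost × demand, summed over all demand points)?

Open {D2, D3}; cheapest assignment that respects the capacities:
  D2 (cap 19, load 16): B, C — cost 6×4 + 10×8 = 104
  D3 (cap 14, load 12): A, D, E — cost 4×3 + 6×2 + 2×8 = 40
  Shipping 144, fixed 257 → total 401.
  Any other capacity-feasible assignment to {D2, D3} ships for at least 144.
Compare {D1, D2}: its best feasible assignment gives total 447.
Compare {D1, D2, D3}: its best feasible assignment gives total 522.
Every other set of open sites that can feasibly serve all demand totals ≥ 447 even under its best assignment. Minimum: 401.

401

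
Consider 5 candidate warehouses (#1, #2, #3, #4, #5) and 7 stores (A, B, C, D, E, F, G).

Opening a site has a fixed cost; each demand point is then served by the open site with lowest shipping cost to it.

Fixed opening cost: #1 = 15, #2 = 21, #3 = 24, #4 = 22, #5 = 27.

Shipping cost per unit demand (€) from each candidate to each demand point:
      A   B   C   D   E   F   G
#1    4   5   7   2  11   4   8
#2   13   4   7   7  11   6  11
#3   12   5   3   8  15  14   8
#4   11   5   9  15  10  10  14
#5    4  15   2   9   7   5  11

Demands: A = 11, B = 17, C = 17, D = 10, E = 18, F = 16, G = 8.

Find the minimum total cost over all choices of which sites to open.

479

Open {#1, #5}: assign each demand point to its cheapest open site.
  A→#1 11×4=44, B→#1 17×5=85, C→#5 17×2=34, D→#1 10×2=20, E→#5 18×7=126, F→#1 16×4=64, G→#1 8×8=64
  shipping cost 437, fixed 42 → total 479.
Compare {#1, #2, #5}: shipping cost 420 + fixed 63 = 483.
Compare {#1, #4, #5}: shipping cost 437 + fixed 64 = 501.
Compare {#1, #3, #5}: shipping cost 437 + fixed 66 = 503.
All other subsets cost ≥ 483. Minimum total cost: 479.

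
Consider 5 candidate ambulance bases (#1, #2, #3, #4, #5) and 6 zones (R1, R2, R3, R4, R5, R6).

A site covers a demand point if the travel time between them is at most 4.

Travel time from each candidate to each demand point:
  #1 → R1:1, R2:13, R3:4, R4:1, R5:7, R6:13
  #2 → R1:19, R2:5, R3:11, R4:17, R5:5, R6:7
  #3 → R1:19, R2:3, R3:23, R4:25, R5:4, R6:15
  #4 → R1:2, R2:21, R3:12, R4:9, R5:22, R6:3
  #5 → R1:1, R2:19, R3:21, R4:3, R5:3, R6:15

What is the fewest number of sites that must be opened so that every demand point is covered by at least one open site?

Coverage sets (demand points within 4 of each site):
  #1: {R1, R3, R4}
  #2: {}
  #3: {R2, R5}
  #4: {R1, R6}
  #5: {R1, R4, R5}
No 2 sites suffice: every size-2 union leaves at least one demand point uncovered.
But {#1, #3, #4} covers everything, so the minimum is 3.

3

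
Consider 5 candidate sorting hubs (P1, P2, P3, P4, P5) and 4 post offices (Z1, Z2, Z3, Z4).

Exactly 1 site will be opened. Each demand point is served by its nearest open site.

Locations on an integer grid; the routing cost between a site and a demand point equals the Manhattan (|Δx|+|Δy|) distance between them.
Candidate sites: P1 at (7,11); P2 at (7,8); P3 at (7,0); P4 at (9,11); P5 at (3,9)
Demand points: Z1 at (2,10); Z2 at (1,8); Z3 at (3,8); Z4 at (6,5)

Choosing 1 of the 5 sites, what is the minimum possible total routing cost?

13

Open {P5}.
  Z1→P5 2, Z2→P5 3, Z3→P5 1, Z4→P5 7  ⇒ total 13.
Compare {P2}: total 21.
Compare {P1}: total 29.
No size-1 selection does better; minimum is 13.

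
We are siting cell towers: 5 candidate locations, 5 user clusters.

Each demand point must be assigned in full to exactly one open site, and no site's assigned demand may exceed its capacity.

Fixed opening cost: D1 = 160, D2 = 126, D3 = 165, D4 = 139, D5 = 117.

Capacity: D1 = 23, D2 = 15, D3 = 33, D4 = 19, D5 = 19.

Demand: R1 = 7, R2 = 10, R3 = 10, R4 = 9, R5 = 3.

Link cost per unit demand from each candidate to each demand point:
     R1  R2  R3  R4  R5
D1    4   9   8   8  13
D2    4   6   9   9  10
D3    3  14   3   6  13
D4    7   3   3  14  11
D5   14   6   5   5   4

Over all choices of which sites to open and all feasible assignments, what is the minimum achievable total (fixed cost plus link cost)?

Open {D3, D5}; cheapest assignment that respects the capacities:
  D3 (cap 33, load 26): R1, R3, R4 — cost 7×3 + 10×3 + 9×6 = 105
  D5 (cap 19, load 13): R2, R5 — cost 10×6 + 3×4 = 72
  Shipping 177, fixed 282 → total 459.
  Any other capacity-feasible assignment to {D3, D5} ships for at least 177.
Compare {D3, D4}: its best feasible assignment gives total 472.
Compare {D2, D3}: its best feasible assignment gives total 486.
Every other set of open sites that can feasibly serve all demand totals ≥ 472 even under its best assignment. Minimum: 459.

459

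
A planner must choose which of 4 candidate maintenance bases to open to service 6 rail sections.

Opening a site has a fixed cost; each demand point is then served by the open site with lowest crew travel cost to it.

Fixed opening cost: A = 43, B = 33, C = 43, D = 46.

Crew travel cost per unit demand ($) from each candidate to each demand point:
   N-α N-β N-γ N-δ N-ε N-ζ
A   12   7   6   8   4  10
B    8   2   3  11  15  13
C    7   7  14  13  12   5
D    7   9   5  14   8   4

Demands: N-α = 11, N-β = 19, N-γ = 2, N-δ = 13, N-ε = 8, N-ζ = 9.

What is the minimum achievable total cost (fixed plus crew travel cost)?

Open {A, B, D}: assign each demand point to its cheapest open site.
  N-α→D 11×7=77, N-β→B 19×2=38, N-γ→B 2×3=6, N-δ→A 13×8=104, N-ε→A 8×4=32, N-ζ→D 9×4=36
  crew travel cost 293, fixed 122 → total 415.
Compare {A, B, C}: crew travel cost 302 + fixed 119 = 421.
Compare {A, B}: crew travel cost 358 + fixed 76 = 434.
Compare {B, D}: crew travel cost 364 + fixed 79 = 443.
All other subsets cost ≥ 421. Minimum total cost: 415.

415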